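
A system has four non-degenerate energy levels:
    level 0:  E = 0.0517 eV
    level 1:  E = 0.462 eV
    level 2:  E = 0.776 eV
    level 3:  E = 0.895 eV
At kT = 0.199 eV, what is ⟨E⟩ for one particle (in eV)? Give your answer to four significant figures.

0.1231 eV

Eᵢ/kT = 0.259799, 2.32161, 3.89950, 4.49749.
Z = Σ e^(−Eᵢ/kT) = e^(−0.259799) + e^(−2.32161) + e^(−3.89950) + e^(−4.49749) = 0.771207 + 0.0981155 + 0.0202520 + 0.0111369 = 0.900711.
⟨E⟩ = Σ Eᵢ e^(−Eᵢ/kT) / Z = (0.0517·0.771207 + 0.462·0.0981155 + 0.776·0.0202520 + 0.895·0.0111369) / 0.900711 = 0.1231 eV.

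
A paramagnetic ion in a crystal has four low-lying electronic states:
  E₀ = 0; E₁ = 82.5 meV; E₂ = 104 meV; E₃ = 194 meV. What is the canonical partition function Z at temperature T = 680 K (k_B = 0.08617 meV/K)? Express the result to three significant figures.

k_BT = 0.08617 × 680 K = 58.596 meV.
Eᵢ/kT = 0, 1.4079, 1.7749, 3.3108.
Z = Σ e^(−Eᵢ/kT) = e^(−0) + e^(−1.4079) + e^(−1.7749) + e^(−3.3108) = 1.0000 + 0.24466 + 0.16950 + 0.036487 = 1.4506.

Z = 1.45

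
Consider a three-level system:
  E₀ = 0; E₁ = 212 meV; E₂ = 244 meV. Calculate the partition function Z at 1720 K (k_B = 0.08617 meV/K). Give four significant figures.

k_BT = 0.08617 × 1720 K = 148.212 meV.
Eᵢ/kT = 0, 1.43038, 1.64629.
Z = Σ e^(−Eᵢ/kT) = e^(−0) + e^(−1.43038) + e^(−1.64629) = 1.00000 + 0.239218 + 0.192764 = 1.43198.

Z = 1.432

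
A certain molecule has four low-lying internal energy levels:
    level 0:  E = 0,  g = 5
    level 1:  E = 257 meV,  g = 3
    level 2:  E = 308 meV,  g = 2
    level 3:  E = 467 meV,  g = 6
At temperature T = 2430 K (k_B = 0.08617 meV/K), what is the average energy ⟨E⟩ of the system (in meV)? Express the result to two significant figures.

96 meV

k_BT = 0.08617 × 2430 K = 209.4 meV.
Eᵢ/kT = 0, 1.227, 1.471, 2.230.
Z = Σ gᵢe^(−Eᵢ/kT) = 5·e^(−0) + 3·e^(−1.227) + 2·e^(−1.471) + 6·e^(−2.230) = 5.000 + 0.8795 + 0.4594 + 0.6452 = 6.984.
⟨E⟩ = Σ Eᵢ gᵢe^(−Eᵢ/kT) / Z = (0·5.000 + 257·0.8795 + 308·0.4594 + 467·0.6452) / 6.984 = 96 meV.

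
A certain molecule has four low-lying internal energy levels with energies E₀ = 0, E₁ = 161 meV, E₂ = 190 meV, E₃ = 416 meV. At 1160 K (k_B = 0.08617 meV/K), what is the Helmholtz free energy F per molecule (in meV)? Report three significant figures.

k_BT = 0.08617 × 1160 K = 99.957 meV.
Eᵢ/kT = 0, 1.6107, 1.9008, 4.1618.
Z = Σ e^(−Eᵢ/kT) = e^(−0) + e^(−1.6107) + e^(−1.9008) + e^(−4.1618) = 1.0000 + 0.19975 + 0.14945 + 0.015579 = 1.3648.
F = −kT ln Z = −99.957 × ln(1.3648) = −99.957 × 0.31101 = -31.1 meV.

-31.1 meV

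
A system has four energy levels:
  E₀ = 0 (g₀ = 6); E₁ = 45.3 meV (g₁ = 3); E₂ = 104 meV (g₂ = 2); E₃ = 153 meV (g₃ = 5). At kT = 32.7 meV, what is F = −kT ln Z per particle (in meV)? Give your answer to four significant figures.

-63.07 meV

Eᵢ/kT = 0, 1.38532, 3.18043, 4.67890.
Z = Σ gᵢe^(−Eᵢ/kT) = 6·e^(−0) + 3·e^(−1.38532) + 2·e^(−3.18043) + 5·e^(−4.67890) = 6.00000 + 0.750731 + 0.0831356 + 0.0464461 = 6.88031.
F = −kT ln Z = −32.7 × ln(6.88031) = −32.7 × 1.92866 = -63.07 meV.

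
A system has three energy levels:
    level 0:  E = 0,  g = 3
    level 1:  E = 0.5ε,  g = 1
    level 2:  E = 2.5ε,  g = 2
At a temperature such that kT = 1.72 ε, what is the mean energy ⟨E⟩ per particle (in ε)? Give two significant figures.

Eᵢ/kT = 0, 0.2907, 1.453.
Z = Σ gᵢe^(−Eᵢ/kT) = 3·e^(−0) + 1·e^(−0.2907) + 2·e^(−1.453) = 3.000 + 0.7477 + 0.4677 = 4.215.
⟨E⟩ = Σ Eᵢ gᵢe^(−Eᵢ/kT) / Z = (0·3.000 + 0.5·0.7477 + 2.5·0.4677) / 4.215 = 0.37 ε.

0.37 ε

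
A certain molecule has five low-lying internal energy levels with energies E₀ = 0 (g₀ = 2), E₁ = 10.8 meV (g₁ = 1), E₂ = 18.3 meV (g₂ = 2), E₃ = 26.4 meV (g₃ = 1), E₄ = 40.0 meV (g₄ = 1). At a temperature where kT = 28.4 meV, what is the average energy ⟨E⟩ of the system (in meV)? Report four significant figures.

Eᵢ/kT = 0, 0.380282, 0.644366, 0.929577, 1.40845.
Z = Σ gᵢe^(−Eᵢ/kT) = 2·e^(−0) + 1·e^(−0.380282) + 2·e^(−0.644366) + 1·e^(−0.929577) + 1·e^(−1.40845) = 2.00000 + 0.683669 + 1.04999 + 0.394721 + 0.244522 = 4.37290.
⟨E⟩ = Σ Eᵢ gᵢe^(−Eᵢ/kT) / Z = (0·2.00000 + 10.8·0.683669 + 18.3·1.04999 + 26.4·0.394721 + 40.0·0.244522) / 4.37290 = 10.70 meV.

10.70 meV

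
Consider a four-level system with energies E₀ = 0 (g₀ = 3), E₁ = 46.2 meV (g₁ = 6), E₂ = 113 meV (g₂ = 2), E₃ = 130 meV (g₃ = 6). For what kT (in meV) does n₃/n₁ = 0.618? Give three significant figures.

174 meV

n₃/n₁ = (g₃/g₁) exp[−(E₃−E₁)/kT] = 0.618.
⇒ (E₃−E₁)/kT = ln((6/6)/0.618) = ln(1.6181) = 0.48125.
kT = 83.8 meV / 0.48125 = 174 meV.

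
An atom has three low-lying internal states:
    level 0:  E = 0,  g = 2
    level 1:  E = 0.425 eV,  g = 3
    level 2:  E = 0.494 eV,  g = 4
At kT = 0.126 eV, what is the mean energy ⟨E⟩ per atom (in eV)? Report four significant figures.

Eᵢ/kT = 0, 3.37302, 3.92063.
Z = Σ gᵢe^(−Eᵢ/kT) = 2·e^(−0) + 3·e^(−3.37302) + 4·e^(−3.92063) = 2.00000 + 0.102858 + 0.0793144 = 2.18217.
⟨E⟩ = Σ Eᵢ gᵢe^(−Eᵢ/kT) / Z = (0·2.00000 + 0.425·0.102858 + 0.494·0.0793144) / 2.18217 = 0.03799 eV.

0.03799 eV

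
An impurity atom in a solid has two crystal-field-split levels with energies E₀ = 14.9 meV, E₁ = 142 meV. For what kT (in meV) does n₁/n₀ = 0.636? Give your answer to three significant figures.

281 meV

n₁/n₀ = exp[−(E₁−E₀)/kT] = 0.636.
⇒ (E₁−E₀)/kT = ln(1/0.636) = ln(1.5723) = 0.45254.
kT = 127.1 meV / 0.45254 = 281 meV.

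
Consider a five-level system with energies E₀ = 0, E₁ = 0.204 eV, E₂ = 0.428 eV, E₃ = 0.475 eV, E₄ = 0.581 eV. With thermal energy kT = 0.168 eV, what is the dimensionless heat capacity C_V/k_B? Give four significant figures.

Eᵢ/kT = 0, 1.21429, 2.54762, 2.82738, 3.45833.
Z = Σ e^(−Eᵢ/kT) = e^(−0) + e^(−1.21429) + e^(−2.54762) + e^(−2.82738) + e^(−3.45833) = 1.00000 + 0.296921 + 0.0782677 + 0.0591677 + 0.0314823 = 1.46584.
⟨E⟩ = 0.0958265 eV, ⟨E²⟩ = 0.0345679 eV².
C_V/k_B = (⟨E²⟩ − ⟨E⟩²)/(kT)² = (0.0345679 − 0.00918272)/0.0282240 = 0.8994.

0.8994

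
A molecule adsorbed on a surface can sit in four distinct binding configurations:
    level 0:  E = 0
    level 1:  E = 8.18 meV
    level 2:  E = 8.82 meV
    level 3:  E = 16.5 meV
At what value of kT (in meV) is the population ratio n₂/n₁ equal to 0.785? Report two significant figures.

2.6 meV

n₂/n₁ = exp[−(E₂−E₁)/kT] = 0.785.
⇒ (E₂−E₁)/kT = ln(1/0.785) = ln(1.274) = 0.2422.
kT = 0.64 meV / 0.2422 = 2.6 meV.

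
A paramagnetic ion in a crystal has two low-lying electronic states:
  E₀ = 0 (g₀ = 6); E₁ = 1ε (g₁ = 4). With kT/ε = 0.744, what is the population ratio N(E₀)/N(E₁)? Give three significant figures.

5.75

n₀/n₁ = (g₀/g₁) exp[−(E₀−E₁)/kT] = (6/4) × exp(−(-1ε)/(0.744ε)) = (6/4) × exp(1.3441) = 5.75.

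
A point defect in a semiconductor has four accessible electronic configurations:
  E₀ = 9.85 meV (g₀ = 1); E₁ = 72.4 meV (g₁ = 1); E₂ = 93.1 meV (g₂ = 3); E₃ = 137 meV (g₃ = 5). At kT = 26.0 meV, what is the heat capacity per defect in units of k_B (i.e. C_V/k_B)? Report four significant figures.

Eᵢ/kT = 0.378846, 2.78462, 3.58077, 5.26923.
Z = Σ gᵢe^(−Eᵢ/kT) = 1·e^(−0.378846) + 1·e^(−2.78462) + 3·e^(−3.58077) + 5·e^(−5.26923) = 0.684651 + 0.0617526 + 0.0835627 + 0.0257379 = 0.855704.
⟨E⟩ = 26.3181 meV, ⟨E²⟩ = 1866.86 meV².
C_V/k_B = (⟨E²⟩ − ⟨E⟩²)/(kT)² = (1866.86 − 692.642)/676.000 = 1.737.

1.737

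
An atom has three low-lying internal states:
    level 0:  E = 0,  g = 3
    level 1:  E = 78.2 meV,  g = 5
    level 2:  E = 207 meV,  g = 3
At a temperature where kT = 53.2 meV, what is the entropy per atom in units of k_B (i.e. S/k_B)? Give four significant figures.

Eᵢ/kT = 0, 1.46992, 3.89098.
Z = Σ gᵢe^(−Eᵢ/kT) = 3·e^(−0) + 5·e^(−1.46992) + 3·e^(−3.89098) = 3.00000 + 1.14972 + 0.0612760 = 4.21100.
⟨E⟩ = Σ EᵢPᵢ = 24.3629 meV.
S/k_B = ln Z + ⟨E⟩/kT = ln(4.21100) + 24.3629/53.2 = 1.43770 + 0.457949 = 1.896.

1.896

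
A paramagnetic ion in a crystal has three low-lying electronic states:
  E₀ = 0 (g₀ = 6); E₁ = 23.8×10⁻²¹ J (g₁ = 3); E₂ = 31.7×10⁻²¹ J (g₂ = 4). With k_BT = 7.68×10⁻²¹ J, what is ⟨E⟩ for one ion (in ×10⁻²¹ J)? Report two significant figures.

0.85 ×10⁻²¹ J

Eᵢ/kT = 0, 3.099, 4.128.
Z = Σ gᵢe^(−Eᵢ/kT) = 6·e^(−0) + 3·e^(−3.099) + 4·e^(−4.128) = 6.000 + 0.1353 + 0.06446 = 6.200.
⟨E⟩ = Σ Eᵢ gᵢe^(−Eᵢ/kT) / Z = (0·6.000 + 23.8·0.1353 + 31.7·0.06446) / 6.200 = 0.85 ×10⁻²¹ J.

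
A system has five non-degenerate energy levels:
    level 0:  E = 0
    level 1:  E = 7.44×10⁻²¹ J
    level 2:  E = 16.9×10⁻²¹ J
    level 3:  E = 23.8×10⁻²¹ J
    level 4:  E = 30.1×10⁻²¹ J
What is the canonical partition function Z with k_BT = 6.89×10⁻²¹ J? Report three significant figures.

Eᵢ/kT = 0, 1.0798, 2.4528, 3.4543, 4.3687.
Z = Σ e^(−Eᵢ/kT) = e^(−0) + e^(−1.0798) + e^(−2.4528) + e^(−3.4543) + e^(−4.3687) = 1.0000 + 0.33966 + 0.086052 + 0.031609 + 0.012668 = 1.4700.

Z = 1.47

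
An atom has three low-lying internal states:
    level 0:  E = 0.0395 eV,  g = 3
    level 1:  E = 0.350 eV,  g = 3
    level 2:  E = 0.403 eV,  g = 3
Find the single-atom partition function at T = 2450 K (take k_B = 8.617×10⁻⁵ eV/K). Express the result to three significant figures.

Z = 3.50

k_BT = 8.617×10⁻⁵ × 2450 K = 0.21112 eV.
Eᵢ/kT = 0.18710, 1.6578, 1.9089.
Z = Σ gᵢe^(−Eᵢ/kT) = 3·e^(−0.18710) + 3·e^(−1.6578) + 3·e^(−1.9089) = 2.4881 + 0.57167 + 0.44473 = 3.5045.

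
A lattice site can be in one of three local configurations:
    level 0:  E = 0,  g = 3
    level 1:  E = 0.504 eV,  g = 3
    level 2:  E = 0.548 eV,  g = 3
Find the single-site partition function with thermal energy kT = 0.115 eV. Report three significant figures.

Z = 3.06

Eᵢ/kT = 0, 4.3826, 4.7652.
Z = Σ gᵢe^(−Eᵢ/kT) = 3·e^(−0) + 3·e^(−4.3826) + 3·e^(−4.7652) = 3.0000 + 0.037479 + 0.025564 = 3.0630.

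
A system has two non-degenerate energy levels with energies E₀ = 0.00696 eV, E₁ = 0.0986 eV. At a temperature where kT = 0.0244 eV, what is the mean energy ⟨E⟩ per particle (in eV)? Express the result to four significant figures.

0.009054 eV

Eᵢ/kT = 0.285246, 4.04098.
Z = Σ e^(−Eᵢ/kT) = e^(−0.285246) + e^(−4.04098) = 0.751829 + 0.0175802 = 0.769409.
⟨E⟩ = Σ Eᵢ e^(−Eᵢ/kT) / Z = (0.00696·0.751829 + 0.0986·0.0175802) / 0.769409 = 0.009054 eV.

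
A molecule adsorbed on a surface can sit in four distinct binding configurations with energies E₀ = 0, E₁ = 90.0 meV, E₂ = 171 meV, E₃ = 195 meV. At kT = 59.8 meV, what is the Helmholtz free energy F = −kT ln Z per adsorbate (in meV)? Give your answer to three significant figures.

-16.5 meV

Eᵢ/kT = 0, 1.5050, 2.8595, 3.2609.
Z = Σ e^(−Eᵢ/kT) = e^(−0) + e^(−1.5050) + e^(−2.8595) + e^(−3.2609) = 1.0000 + 0.22202 + 0.057297 + 0.038354 = 1.3177.
F = −kT ln Z = −59.8 × ln(1.3177) = −59.8 × 0.27589 = -16.5 meV.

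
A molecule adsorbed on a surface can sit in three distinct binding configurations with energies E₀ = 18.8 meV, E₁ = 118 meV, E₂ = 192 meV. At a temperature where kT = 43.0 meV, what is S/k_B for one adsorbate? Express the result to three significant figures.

0.381

Eᵢ/kT = 0.43721, 2.7442, 4.4651.
Z = Σ e^(−Eᵢ/kT) = e^(−0.43721) + e^(−2.7442) + e^(−4.4651) = 0.64584 + 0.064300 + 0.011504 = 0.72164.
⟨E⟩ = Σ EᵢPᵢ = 30.400 meV.
S/k_B = ln Z + ⟨E⟩/kT = ln(0.72164) + 30.400/43.0 = -0.32623 + 0.70698 = 0.381.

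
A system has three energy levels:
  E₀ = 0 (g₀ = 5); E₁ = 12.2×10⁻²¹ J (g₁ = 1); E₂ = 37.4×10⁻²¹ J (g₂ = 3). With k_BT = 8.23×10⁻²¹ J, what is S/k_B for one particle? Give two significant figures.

Eᵢ/kT = 0, 1.482, 4.544.
Z = Σ gᵢe^(−Eᵢ/kT) = 5·e^(−0) + 1·e^(−1.482) + 3·e^(−4.544) = 5.000 + 0.2272 + 0.03189 = 5.259.
⟨E⟩ = Σ EᵢPᵢ = 0.7539 ×10⁻²¹ J.
S/k_B = ln Z + ⟨E⟩/kT = ln(5.259) + 0.7539/8.23 = 1.660 + 0.09160 = 1.8.

1.8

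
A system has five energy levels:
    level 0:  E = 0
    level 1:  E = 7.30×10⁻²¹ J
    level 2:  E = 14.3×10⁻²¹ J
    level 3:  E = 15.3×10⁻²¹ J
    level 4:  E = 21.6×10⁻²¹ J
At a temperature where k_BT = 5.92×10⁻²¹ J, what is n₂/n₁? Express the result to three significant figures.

n₂/n₁ = exp[−(E₂−E₁)/kT] = exp(−(7.00 ×10⁻²¹ J)/(5.92 ×10⁻²¹ J)) = exp(-1.1824) = 0.307.

0.307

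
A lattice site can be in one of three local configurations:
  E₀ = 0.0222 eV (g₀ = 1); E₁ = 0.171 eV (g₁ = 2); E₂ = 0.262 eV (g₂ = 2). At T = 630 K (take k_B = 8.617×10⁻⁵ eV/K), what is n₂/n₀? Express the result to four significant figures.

k_BT = 8.617×10⁻⁵ × 630 K = 0.0542871 eV.
n₂/n₀ = (g₂/g₀) exp[−(E₂−E₀)/kT] = (2/1) × exp(−(0.2398 eV)/(0.0542871 eV)) = (2/1) × exp(-4.41726) = 0.02413.

0.02413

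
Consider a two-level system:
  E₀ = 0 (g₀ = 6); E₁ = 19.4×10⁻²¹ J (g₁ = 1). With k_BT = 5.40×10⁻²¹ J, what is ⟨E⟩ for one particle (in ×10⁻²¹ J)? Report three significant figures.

Eᵢ/kT = 0, 3.5926.
Z = Σ gᵢe^(−Eᵢ/kT) = 6·e^(−0) + 1·e^(−3.5926) = 6.0000 + 0.027527 = 6.0275.
⟨E⟩ = Σ Eᵢ gᵢe^(−Eᵢ/kT) / Z = (0·6.0000 + 19.4·0.027527) / 6.0275 = 0.0886 ×10⁻²¹ J.

0.0886 ×10⁻²¹ J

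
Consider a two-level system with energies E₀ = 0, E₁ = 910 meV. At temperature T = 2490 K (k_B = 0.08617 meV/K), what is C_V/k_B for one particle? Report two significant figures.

0.25

k_BT = 0.08617 × 2490 K = 214.6 meV.
Eᵢ/kT = 0, 4.240.
Z = Σ e^(−Eᵢ/kT) = e^(−0) + e^(−4.240) = 1.000 + 0.01441 = 1.014.
⟨E⟩ = 12.93 meV, ⟨E²⟩ = 11770 meV².
C_V/k_B = (⟨E²⟩ − ⟨E⟩²)/(kT)² = (11770 − 167.2)/46050 = 0.25.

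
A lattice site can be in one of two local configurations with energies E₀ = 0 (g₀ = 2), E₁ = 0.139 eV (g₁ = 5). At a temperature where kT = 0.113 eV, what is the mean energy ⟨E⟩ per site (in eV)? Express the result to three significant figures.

Eᵢ/kT = 0, 1.2301.
Z = Σ gᵢe^(−Eᵢ/kT) = 2·e^(−0) + 5·e^(−1.2301) = 2.0000 + 1.4613 = 3.4613.
⟨E⟩ = Σ Eᵢ gᵢe^(−Eᵢ/kT) / Z = (0·2.0000 + 0.139·1.4613) / 3.4613 = 0.0587 eV.

0.0587 eV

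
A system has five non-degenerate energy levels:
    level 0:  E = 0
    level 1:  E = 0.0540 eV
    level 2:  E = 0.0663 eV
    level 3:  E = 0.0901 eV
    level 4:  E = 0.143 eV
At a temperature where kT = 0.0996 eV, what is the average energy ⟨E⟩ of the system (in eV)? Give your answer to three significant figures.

0.0497 eV

Eᵢ/kT = 0, 0.54217, 0.66566, 0.90462, 1.4357.
Z = Σ e^(−Eᵢ/kT) = e^(−0) + e^(−0.54217) + e^(−0.66566) + e^(−0.90462) + e^(−1.4357) = 1.0000 + 0.58149 + 0.51393 + 0.40470 + 0.23795 = 2.7381.
⟨E⟩ = Σ Eᵢ e^(−Eᵢ/kT) / Z = (0·1.0000 + 0.0540·0.58149 + 0.0663·0.51393 + 0.0901·0.40470 + 0.143·0.23795) / 2.7381 = 0.0497 eV.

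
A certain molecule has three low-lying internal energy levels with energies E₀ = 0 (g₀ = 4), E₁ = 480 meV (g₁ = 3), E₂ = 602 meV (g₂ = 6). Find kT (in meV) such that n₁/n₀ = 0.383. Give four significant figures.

714.2 meV

n₁/n₀ = (g₁/g₀) exp[−(E₁−E₀)/kT] = 0.383.
⇒ (E₁−E₀)/kT = ln((3/4)/0.383) = ln(1.95822) = 0.672036.
kT = 480 meV / 0.672036 = 714.2 meV.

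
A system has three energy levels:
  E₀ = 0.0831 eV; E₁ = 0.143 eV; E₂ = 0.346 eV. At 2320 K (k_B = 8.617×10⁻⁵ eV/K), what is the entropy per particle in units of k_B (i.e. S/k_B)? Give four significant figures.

0.9841

k_BT = 8.617×10⁻⁵ × 2320 K = 0.199914 eV.
Eᵢ/kT = 0.415679, 0.715308, 1.73074.
Z = Σ e^(−Eᵢ/kT) = e^(−0.415679) + e^(−0.715308) + e^(−1.73074) = 0.659892 + 0.489041 + 0.177153 = 1.32609.
⟨E⟩ = Σ EᵢPᵢ = 0.140311 eV.
S/k_B = ln Z + ⟨E⟩/kT = ln(1.32609) + 0.140311/0.199914 = 0.282235 + 0.701857 = 0.9841.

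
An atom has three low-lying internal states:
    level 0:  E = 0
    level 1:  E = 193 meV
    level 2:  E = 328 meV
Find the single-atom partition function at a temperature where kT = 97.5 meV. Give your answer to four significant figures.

Z = 1.173

Eᵢ/kT = 0, 1.97949, 3.36410.
Z = Σ e^(−Eᵢ/kT) = e^(−0) + e^(−1.97949) + e^(−3.36410) = 1.00000 + 0.138140 + 0.0345931 = 1.17273.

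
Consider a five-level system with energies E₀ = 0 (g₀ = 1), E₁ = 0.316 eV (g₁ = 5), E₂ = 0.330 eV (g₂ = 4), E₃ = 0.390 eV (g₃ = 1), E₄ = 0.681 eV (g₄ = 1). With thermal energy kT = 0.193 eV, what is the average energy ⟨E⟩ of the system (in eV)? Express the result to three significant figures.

0.216 eV

Eᵢ/kT = 0, 1.6373, 1.7098, 2.0207, 3.5285.
Z = Σ gᵢe^(−Eᵢ/kT) = 1·e^(−0) + 5·e^(−1.6373) + 4·e^(−1.7098) + 1·e^(−2.0207) + 1·e^(−3.5285) = 1.0000 + 0.97252 + 0.72361 + 0.13256 + 0.029349 = 2.8580.
⟨E⟩ = Σ Eᵢ gᵢe^(−Eᵢ/kT) / Z = (0·1.0000 + 0.316·0.97252 + 0.330·0.72361 + 0.390·0.13256 + 0.681·0.029349) / 2.8580 = 0.216 eV.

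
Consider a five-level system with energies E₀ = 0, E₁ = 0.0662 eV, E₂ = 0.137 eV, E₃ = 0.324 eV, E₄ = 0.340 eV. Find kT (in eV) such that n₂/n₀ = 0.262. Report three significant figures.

n₂/n₀ = exp[−(E₂−E₀)/kT] = 0.262.
⇒ (E₂−E₀)/kT = ln(1/0.262) = ln(3.8168) = 1.3394.
kT = 0.137 eV / 1.3394 = 0.102 eV.

0.102 eV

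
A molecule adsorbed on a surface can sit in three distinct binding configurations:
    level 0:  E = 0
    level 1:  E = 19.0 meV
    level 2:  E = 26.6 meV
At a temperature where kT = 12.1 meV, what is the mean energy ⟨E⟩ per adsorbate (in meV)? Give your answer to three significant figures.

5.23 meV

Eᵢ/kT = 0, 1.5702, 2.1983.
Z = Σ e^(−Eᵢ/kT) = e^(−0) + e^(−1.5702) + e^(−2.1983) = 1.0000 + 0.20800 + 0.11099 = 1.3190.
⟨E⟩ = Σ Eᵢ e^(−Eᵢ/kT) / Z = (0·1.0000 + 19.0·0.20800 + 26.6·0.11099) / 1.3190 = 5.23 meV.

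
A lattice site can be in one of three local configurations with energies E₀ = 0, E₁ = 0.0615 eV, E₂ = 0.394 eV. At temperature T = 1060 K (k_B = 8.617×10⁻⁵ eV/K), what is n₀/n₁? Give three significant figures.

1.96

k_BT = 8.617×10⁻⁵ × 1060 K = 0.091340 eV.
n₀/n₁ = exp[−(E₀−E₁)/kT] = exp(−(-0.0615 eV)/(0.091340 eV)) = exp(0.67331) = 1.96.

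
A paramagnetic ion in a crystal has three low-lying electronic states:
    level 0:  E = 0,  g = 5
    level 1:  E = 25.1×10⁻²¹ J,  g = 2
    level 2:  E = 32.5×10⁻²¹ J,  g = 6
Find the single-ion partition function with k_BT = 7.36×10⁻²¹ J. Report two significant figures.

Eᵢ/kT = 0, 3.410, 4.416.
Z = Σ gᵢe^(−Eᵢ/kT) = 5·e^(−0) + 2·e^(−3.410) + 6·e^(−4.416) = 5.000 + 0.06608 + 0.07249 = 5.139.

Z = 5.1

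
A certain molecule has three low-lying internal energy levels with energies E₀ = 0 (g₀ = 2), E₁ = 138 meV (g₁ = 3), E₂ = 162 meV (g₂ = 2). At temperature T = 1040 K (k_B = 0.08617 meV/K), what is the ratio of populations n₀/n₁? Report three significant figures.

3.11

k_BT = 0.08617 × 1040 K = 89.617 meV.
n₀/n₁ = (g₀/g₁) exp[−(E₀−E₁)/kT] = (2/3) × exp(−(-138 meV)/(89.617 meV)) = (2/3) × exp(1.5399) = 3.11.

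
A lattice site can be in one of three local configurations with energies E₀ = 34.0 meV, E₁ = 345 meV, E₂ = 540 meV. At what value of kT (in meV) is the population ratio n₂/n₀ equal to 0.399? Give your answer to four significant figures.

n₂/n₀ = exp[−(E₂−E₀)/kT] = 0.399.
⇒ (E₂−E₀)/kT = ln(1/0.399) = ln(2.50627) = 0.918796.
kT = 506.0 meV / 0.918796 = 550.7 meV.

550.7 meV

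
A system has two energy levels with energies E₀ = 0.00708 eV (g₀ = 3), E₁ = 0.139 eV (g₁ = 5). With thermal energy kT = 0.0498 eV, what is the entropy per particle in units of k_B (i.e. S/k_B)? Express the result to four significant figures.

1.489

Eᵢ/kT = 0.142169, 2.79116.
Z = Σ gᵢe^(−Eᵢ/kT) = 3·e^(−0.142169) + 5·e^(−2.79116) = 2.60242 + 0.306750 = 2.90917.
⟨E⟩ = Σ EᵢPᵢ = 0.0209900 eV.
S/k_B = ln Z + ⟨E⟩/kT = ln(2.90917) + 0.0209900/0.0498 = 1.06787 + 0.421486 = 1.489.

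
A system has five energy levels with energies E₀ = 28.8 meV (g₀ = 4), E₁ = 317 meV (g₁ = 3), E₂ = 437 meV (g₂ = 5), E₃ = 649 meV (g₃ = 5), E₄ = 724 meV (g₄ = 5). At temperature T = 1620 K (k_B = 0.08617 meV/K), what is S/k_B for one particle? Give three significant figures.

1.98

k_BT = 0.08617 × 1620 K = 139.60 meV.
Eᵢ/kT = 0.20630, 2.2708, 3.1304, 4.6490, 5.1862.
Z = Σ gᵢe^(−Eᵢ/kT) = 4·e^(−0.20630) + 3·e^(−2.2708) + 5·e^(−3.1304) + 5·e^(−4.6490) + 5·e^(−5.1862) = 3.2544 + 0.30969 + 0.21850 + 0.047856 + 0.027966 = 3.8584.
⟨E⟩ = Σ EᵢPᵢ = 87.780 meV.
S/k_B = ln Z + ⟨E⟩/kT = ln(3.8584) + 87.780/139.60 = 1.3503 + 0.62880 = 1.98.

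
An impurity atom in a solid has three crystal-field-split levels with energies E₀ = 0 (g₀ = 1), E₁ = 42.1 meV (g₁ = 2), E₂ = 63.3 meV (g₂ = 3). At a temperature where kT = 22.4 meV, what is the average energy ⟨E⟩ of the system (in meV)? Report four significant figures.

16.25 meV

Eᵢ/kT = 0, 1.87946, 2.82589.
Z = Σ gᵢe^(−Eᵢ/kT) = 1·e^(−0) + 2·e^(−1.87946) + 3·e^(−2.82589) = 1.00000 + 0.305345 + 0.177768 = 1.48311.
⟨E⟩ = Σ Eᵢ gᵢe^(−Eᵢ/kT) / Z = (0·1.00000 + 42.1·0.305345 + 63.3·0.177768) / 1.48311 = 16.25 meV.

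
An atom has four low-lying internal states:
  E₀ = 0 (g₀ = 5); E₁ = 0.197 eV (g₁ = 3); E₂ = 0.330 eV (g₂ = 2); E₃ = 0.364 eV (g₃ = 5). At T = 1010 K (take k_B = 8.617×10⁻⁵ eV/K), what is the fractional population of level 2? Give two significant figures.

k_BT = 8.617×10⁻⁵ × 1010 K = 0.08703 eV.
Eᵢ/kT = 0, 2.264, 3.792, 4.182.
Z = Σ gᵢe^(−Eᵢ/kT) = 5·e^(−0) + 3·e^(−2.264) + 2·e^(−3.792) + 5·e^(−4.182) = 5.000 + 0.3118 + 0.04510 + 0.07634 = 5.433.
P₂ = g₂ e^(−E₂/kT) / Z = 0.04510/5.433 = 0.0083.

0.0083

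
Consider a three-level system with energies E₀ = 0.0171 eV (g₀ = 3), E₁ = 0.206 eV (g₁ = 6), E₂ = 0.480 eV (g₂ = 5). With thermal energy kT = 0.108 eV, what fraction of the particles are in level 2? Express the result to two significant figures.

0.017

Eᵢ/kT = 0.1583, 1.907, 4.444.
Z = Σ gᵢe^(−Eᵢ/kT) = 3·e^(−0.1583) + 6·e^(−1.907) + 5·e^(−4.444) = 2.561 + 0.8912 + 0.05874 = 3.511.
P₂ = g₂ e^(−E₂/kT) / Z = 0.05874/3.511 = 0.017.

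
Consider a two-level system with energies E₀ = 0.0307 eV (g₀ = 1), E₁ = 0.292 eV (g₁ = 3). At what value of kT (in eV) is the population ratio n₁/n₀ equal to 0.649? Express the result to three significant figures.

n₁/n₀ = (g₁/g₀) exp[−(E₁−E₀)/kT] = 0.649.
⇒ (E₁−E₀)/kT = ln((3/1)/0.649) = ln(4.6225) = 1.5309.
kT = 0.2613 eV / 1.5309 = 0.171 eV.

0.171 eV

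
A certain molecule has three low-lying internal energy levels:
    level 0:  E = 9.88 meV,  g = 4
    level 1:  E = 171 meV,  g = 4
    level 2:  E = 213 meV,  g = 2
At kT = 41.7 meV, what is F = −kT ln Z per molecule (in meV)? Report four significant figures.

Eᵢ/kT = 0.236930, 4.10072, 5.10791.
Z = Σ gᵢe^(−Eᵢ/kT) = 4·e^(−0.236930) + 4·e^(−4.10072) + 2·e^(−5.10791) = 3.15619 + 0.0662430 + 0.0120974 = 3.23453.
F = −kT ln Z = −41.7 × ln(3.23453) = −41.7 × 1.17388 = -48.95 meV.

-48.95 meV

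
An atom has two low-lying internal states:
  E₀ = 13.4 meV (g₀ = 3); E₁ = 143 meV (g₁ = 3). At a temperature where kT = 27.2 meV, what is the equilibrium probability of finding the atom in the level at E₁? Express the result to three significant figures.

Eᵢ/kT = 0.49265, 5.2574.
Z = Σ gᵢe^(−Eᵢ/kT) = 3·e^(−0.49265) + 3·e^(−5.2574) = 1.8330 + 0.015626 = 1.8486.
P₁ = g₁ e^(−E₁/kT) / Z = 0.015626/1.8486 = 0.00845.

0.00845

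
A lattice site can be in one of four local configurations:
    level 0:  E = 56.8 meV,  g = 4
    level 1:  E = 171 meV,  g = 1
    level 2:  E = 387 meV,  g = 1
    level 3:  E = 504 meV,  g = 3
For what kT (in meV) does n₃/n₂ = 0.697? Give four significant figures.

n₃/n₂ = (g₃/g₂) exp[−(E₃−E₂)/kT] = 0.697.
⇒ (E₃−E₂)/kT = ln((3/1)/0.697) = ln(4.30416) = 1.45958.
kT = 117 meV / 1.45958 = 80.16 meV.

80.16 meV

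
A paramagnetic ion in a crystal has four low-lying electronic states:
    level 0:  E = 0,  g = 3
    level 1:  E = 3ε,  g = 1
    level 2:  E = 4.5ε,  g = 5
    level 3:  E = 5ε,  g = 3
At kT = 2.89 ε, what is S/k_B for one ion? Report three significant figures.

2.19

Eᵢ/kT = 0, 1.0381, 1.5571, 1.7301.
Z = Σ gᵢe^(−Eᵢ/kT) = 3·e^(−0) + 1·e^(−1.0381) + 5·e^(−1.5571) + 3·e^(−1.7301) = 3.0000 + 0.35413 + 1.0537 + 0.53180 = 4.9396.
⟨E⟩ = Σ EᵢPᵢ = 1.7133 ε.
S/k_B = ln Z + ⟨E⟩/kT = ln(4.9396) + 1.7133/2.89 = 1.5973 + 0.59284 = 2.19.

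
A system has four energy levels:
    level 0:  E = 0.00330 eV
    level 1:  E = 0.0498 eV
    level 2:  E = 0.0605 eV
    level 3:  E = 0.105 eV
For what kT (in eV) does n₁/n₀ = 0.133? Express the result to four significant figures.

n₁/n₀ = exp[−(E₁−E₀)/kT] = 0.133.
⇒ (E₁−E₀)/kT = ln(1/0.133) = ln(7.51880) = 2.01741.
kT = 0.04650 eV / 2.01741 = 0.02305 eV.

0.02305 eV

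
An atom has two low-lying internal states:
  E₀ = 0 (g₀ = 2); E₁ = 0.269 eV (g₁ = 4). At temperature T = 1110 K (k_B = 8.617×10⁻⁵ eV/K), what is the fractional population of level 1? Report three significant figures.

k_BT = 8.617×10⁻⁵ × 1110 K = 0.095649 eV.
Eᵢ/kT = 0, 2.8124.
Z = Σ gᵢe^(−Eᵢ/kT) = 2·e^(−0) + 4·e^(−2.8124) = 2.0000 + 0.24024 = 2.2402.
P₁ = g₁ e^(−E₁/kT) / Z = 0.24024/2.2402 = 0.107.

0.107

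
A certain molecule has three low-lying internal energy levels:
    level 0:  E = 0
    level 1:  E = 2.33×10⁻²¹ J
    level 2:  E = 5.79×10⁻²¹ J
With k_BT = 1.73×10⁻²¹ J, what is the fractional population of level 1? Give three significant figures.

0.201

Eᵢ/kT = 0, 1.3468, 3.3468.
Z = Σ e^(−Eᵢ/kT) = e^(−0) + e^(−1.3468) + e^(−3.3468) = 1.0000 + 0.26007 + 0.035197 = 1.2953.
P₁ = e^(−E₁/kT) / Z = 0.26007/1.2953 = 0.201.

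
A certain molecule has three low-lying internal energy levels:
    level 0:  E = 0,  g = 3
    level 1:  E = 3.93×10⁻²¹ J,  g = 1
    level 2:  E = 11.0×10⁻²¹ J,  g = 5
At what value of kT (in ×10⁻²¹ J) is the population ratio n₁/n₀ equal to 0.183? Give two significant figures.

6.6 ×10⁻²¹ J

n₁/n₀ = (g₁/g₀) exp[−(E₁−E₀)/kT] = 0.183.
⇒ (E₁−E₀)/kT = ln((1/3)/0.183) = ln(1.821) = 0.5994.
kT = 3.93 ×10⁻²¹ J / 0.5994 = 6.6 ×10⁻²¹ J.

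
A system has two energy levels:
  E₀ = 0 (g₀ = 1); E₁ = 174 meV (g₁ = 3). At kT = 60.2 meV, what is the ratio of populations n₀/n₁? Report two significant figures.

n₀/n₁ = (g₀/g₁) exp[−(E₀−E₁)/kT] = (1/3) × exp(−(-174 meV)/(60.2 meV)) = (1/3) × exp(2.890) = 6.0.

6.0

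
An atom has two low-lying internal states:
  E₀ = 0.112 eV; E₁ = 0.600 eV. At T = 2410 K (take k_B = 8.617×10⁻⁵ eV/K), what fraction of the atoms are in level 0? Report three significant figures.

k_BT = 8.617×10⁻⁵ × 2410 K = 0.20767 eV.
Eᵢ/kT = 0.53932, 2.8892.
Z = Σ e^(−Eᵢ/kT) = e^(−0.53932) + e^(−2.8892) = 0.58314 + 0.055621 = 0.63876.
P₀ = e^(−E₀/kT) / Z = 0.58314/0.63876 = 0.913.

0.913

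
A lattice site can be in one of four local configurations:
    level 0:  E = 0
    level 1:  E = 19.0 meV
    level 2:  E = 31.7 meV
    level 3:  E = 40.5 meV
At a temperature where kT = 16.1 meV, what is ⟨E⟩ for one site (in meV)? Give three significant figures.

Eᵢ/kT = 0, 1.1801, 1.9689, 2.5155.
Z = Σ e^(−Eᵢ/kT) = e^(−0) + e^(−1.1801) + e^(−1.9689) + e^(−2.5155) = 1.0000 + 0.30725 + 0.13961 + 0.080822 = 1.5277.
⟨E⟩ = Σ Eᵢ e^(−Eᵢ/kT) / Z = (0·1.0000 + 19.0·0.30725 + 31.7·0.13961 + 40.5·0.080822) / 1.5277 = 8.86 meV.

8.86 meV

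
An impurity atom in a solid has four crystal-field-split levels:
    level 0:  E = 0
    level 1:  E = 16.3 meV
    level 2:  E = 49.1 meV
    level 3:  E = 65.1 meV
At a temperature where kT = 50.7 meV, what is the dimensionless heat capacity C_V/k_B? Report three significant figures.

0.211

Eᵢ/kT = 0, 0.32150, 0.96844, 1.2840.
Z = Σ e^(−Eᵢ/kT) = e^(−0) + e^(−0.32150) + e^(−0.96844) + e^(−1.2840) = 1.0000 + 0.72506 + 0.37967 + 0.27693 = 2.3817.
⟨E⟩ = 20.359 meV, ⟨E²⟩ = 957.97 meV².
C_V/k_B = (⟨E²⟩ − ⟨E⟩²)/(kT)² = (957.97 − 414.49)/2570.5 = 0.211.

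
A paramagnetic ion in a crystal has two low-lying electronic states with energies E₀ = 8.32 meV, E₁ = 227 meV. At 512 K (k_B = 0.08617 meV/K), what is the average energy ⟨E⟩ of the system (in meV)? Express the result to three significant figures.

k_BT = 0.08617 × 512 K = 44.119 meV.
Eᵢ/kT = 0.18858, 5.1452.
Z = Σ e^(−Eᵢ/kT) = e^(−0.18858) + e^(−5.1452) = 0.82813 + 0.0058273 = 0.83396.
⟨E⟩ = Σ Eᵢ e^(−Eᵢ/kT) / Z = (8.32·0.82813 + 227·0.0058273) / 0.83396 = 9.85 meV.

9.85 meV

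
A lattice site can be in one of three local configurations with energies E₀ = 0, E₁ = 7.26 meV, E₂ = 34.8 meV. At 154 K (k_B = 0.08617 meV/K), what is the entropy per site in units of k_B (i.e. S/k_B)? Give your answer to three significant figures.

k_BT = 0.08617 × 154 K = 13.270 meV.
Eᵢ/kT = 0, 0.54710, 2.6225.
Z = Σ e^(−Eᵢ/kT) = e^(−0) + e^(−0.54710) + e^(−2.6225) = 1.0000 + 0.57863 + 0.072621 = 1.6513.
⟨E⟩ = Σ EᵢPᵢ = 4.0744 meV.
S/k_B = ln Z + ⟨E⟩/kT = ln(1.6513) + 4.0744/13.270 = 0.50156 + 0.30704 = 0.809.

0.809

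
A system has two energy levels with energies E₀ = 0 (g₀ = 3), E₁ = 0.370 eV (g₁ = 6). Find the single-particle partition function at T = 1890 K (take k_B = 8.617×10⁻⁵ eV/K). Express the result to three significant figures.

Z = 3.62

k_BT = 8.617×10⁻⁵ × 1890 K = 0.16286 eV.
Eᵢ/kT = 0, 2.2719.
Z = Σ gᵢe^(−Eᵢ/kT) = 3·e^(−0) + 6·e^(−2.2719) = 3.0000 + 0.61870 = 3.6187.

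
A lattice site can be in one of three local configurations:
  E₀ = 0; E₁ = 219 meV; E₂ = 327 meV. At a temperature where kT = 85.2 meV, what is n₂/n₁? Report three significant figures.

n₂/n₁ = exp[−(E₂−E₁)/kT] = exp(−(108 meV)/(85.2 meV)) = exp(-1.2676) = 0.282.

0.282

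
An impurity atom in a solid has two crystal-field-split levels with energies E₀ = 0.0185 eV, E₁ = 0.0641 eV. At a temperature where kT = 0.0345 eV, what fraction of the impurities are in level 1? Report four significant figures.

0.2105

Eᵢ/kT = 0.536232, 1.85797.
Z = Σ e^(−Eᵢ/kT) = e^(−0.536232) + e^(−1.85797) = 0.584948 + 0.155989 = 0.740937.
P₁ = e^(−E₁/kT) / Z = 0.155989/0.740937 = 0.2105.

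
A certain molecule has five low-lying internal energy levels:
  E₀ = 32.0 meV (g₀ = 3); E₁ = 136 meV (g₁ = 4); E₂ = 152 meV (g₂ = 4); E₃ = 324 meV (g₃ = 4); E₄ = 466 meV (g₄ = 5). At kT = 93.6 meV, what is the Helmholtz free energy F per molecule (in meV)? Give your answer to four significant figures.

Eᵢ/kT = 0.341880, 1.45299, 1.62393, 3.46154, 4.97863.
Z = Σ gᵢe^(−Eᵢ/kT) = 3·e^(−0.341880) + 4·e^(−1.45299) + 4·e^(−1.62393) + 4·e^(−3.46154) + 5·e^(−4.97863) = 2.13130 + 0.935480 + 0.788490 + 0.125526 + 0.0344174 = 4.01521.
F = −kT ln Z = −93.6 × ln(4.01521) = −93.6 × 1.39009 = -130.1 meV.

-130.1 meV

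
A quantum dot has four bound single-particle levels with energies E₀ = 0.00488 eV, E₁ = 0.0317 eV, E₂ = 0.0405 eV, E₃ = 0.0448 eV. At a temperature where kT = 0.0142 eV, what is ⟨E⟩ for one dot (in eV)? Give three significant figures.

Eᵢ/kT = 0.34366, 2.2324, 2.8521, 3.1549.
Z = Σ e^(−Eᵢ/kT) = e^(−0.34366) + e^(−2.2324) + e^(−2.8521) + e^(−3.1549) = 0.70917 + 0.10727 + 0.057723 + 0.042643 = 0.91681.
⟨E⟩ = Σ Eᵢ e^(−Eᵢ/kT) / Z = (0.00488·0.70917 + 0.0317·0.10727 + 0.0405·0.057723 + 0.0448·0.042643) / 0.91681 = 0.0121 eV.

0.0121 eV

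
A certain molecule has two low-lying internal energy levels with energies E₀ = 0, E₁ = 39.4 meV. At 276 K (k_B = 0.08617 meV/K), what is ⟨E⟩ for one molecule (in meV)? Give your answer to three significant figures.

6.31 meV

k_BT = 0.08617 × 276 K = 23.783 meV.
Eᵢ/kT = 0, 1.6566.
Z = Σ e^(−Eᵢ/kT) = e^(−0) + e^(−1.6566) = 1.0000 + 0.19079 = 1.1908.
⟨E⟩ = Σ Eᵢ e^(−Eᵢ/kT) / Z = (0·1.0000 + 39.4·0.19079) / 1.1908 = 6.31 meV.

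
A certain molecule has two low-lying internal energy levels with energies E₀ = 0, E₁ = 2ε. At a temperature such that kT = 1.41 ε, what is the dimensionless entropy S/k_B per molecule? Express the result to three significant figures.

0.493

Eᵢ/kT = 0, 1.4184.
Z = Σ e^(−Eᵢ/kT) = e^(−0) + e^(−1.4184) = 1.0000 + 0.24210 = 1.2421.
⟨E⟩ = Σ EᵢPᵢ = 0.38982 ε.
S/k_B = ln Z + ⟨E⟩/kT = ln(1.2421) + 0.38982/1.41 = 0.21680 + 0.27647 = 0.493.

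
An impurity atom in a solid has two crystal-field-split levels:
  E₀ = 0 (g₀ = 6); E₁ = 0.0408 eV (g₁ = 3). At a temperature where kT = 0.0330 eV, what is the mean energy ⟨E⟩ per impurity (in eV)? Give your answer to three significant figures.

Eᵢ/kT = 0, 1.2364.
Z = Σ gᵢe^(−Eᵢ/kT) = 6·e^(−0) + 3·e^(−1.2364) = 6.0000 + 0.87128 = 6.8713.
⟨E⟩ = Σ Eᵢ gᵢe^(−Eᵢ/kT) / Z = (0·6.0000 + 0.0408·0.87128) / 6.8713 = 0.00517 eV.

0.00517 eV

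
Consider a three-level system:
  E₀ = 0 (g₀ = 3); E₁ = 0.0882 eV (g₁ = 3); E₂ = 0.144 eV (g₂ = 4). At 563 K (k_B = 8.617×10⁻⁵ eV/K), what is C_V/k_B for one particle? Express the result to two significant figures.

k_BT = 8.617×10⁻⁵ × 563 K = 0.04851 eV.
Eᵢ/kT = 0, 1.818, 2.968.
Z = Σ gᵢe^(−Eᵢ/kT) = 3·e^(−0) + 3·e^(−1.818) + 4·e^(−2.968) = 3.000 + 0.4871 + 0.2056 = 3.693.
⟨E⟩ = 0.01965 eV, ⟨E²⟩ = 0.002181 eV².
C_V/k_B = (⟨E²⟩ − ⟨E⟩²)/(kT)² = (0.002181 − 0.0003861)/0.002353 = 0.76.

0.76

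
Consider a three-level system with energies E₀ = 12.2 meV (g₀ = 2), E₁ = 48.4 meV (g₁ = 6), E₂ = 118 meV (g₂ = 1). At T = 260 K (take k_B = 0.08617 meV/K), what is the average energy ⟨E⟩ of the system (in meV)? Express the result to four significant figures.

25.98 meV

k_BT = 0.08617 × 260 K = 22.4042 meV.
Eᵢ/kT = 0.544541, 2.16031, 5.26687.
Z = Σ gᵢe^(−Eᵢ/kT) = 2·e^(−0.544541) + 6·e^(−2.16031) + 1·e^(−5.26687) = 1.16022 + 0.691736 + 0.00515974 = 1.85712.
⟨E⟩ = Σ Eᵢ gᵢe^(−Eᵢ/kT) / Z = (12.2·1.16022 + 48.4·0.691736 + 118·0.00515974) / 1.85712 = 25.98 meV.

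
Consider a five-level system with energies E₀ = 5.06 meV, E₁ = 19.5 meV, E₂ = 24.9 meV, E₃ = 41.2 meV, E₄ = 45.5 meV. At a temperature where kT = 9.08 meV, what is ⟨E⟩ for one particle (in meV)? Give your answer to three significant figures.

Eᵢ/kT = 0.55727, 2.1476, 2.7423, 4.5374, 5.0110.
Z = Σ e^(−Eᵢ/kT) = e^(−0.55727) + e^(−2.1476) + e^(−2.7423) + e^(−4.5374) + e^(−5.0110) = 0.57277 + 0.11676 + 0.064422 + 0.010701 + 0.0066642 = 0.77132.
⟨E⟩ = Σ Eᵢ e^(−Eᵢ/kT) / Z = (5.06·0.57277 + 19.5·0.11676 + 24.9·0.064422 + 41.2·0.010701 + 45.5·0.0066642) / 0.77132 = 9.75 meV.

9.75 meV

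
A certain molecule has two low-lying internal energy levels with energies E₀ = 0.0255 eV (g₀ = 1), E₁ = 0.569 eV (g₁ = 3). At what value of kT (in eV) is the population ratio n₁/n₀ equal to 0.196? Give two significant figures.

n₁/n₀ = (g₁/g₀) exp[−(E₁−E₀)/kT] = 0.196.
⇒ (E₁−E₀)/kT = ln((3/1)/0.196) = ln(15.31) = 2.729.
kT = 0.5435 eV / 2.729 = 0.20 eV.

0.20 eV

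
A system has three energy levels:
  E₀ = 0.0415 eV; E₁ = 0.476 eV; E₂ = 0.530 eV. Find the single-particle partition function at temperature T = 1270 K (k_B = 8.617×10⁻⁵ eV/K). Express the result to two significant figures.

k_BT = 8.617×10⁻⁵ × 1270 K = 0.1094 eV.
Eᵢ/kT = 0.3793, 4.351, 4.845.
Z = Σ e^(−Eᵢ/kT) = e^(−0.3793) + e^(−4.351) + e^(−4.845) = 0.6843 + 0.01289 + 0.007868 = 0.7051.

Z = 0.71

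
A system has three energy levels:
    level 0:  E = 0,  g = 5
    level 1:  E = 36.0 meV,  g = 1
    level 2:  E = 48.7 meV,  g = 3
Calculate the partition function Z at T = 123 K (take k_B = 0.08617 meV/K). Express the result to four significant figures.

k_BT = 0.08617 × 123 K = 10.5989 meV.
Eᵢ/kT = 0, 3.39658, 4.59482.
Z = Σ gᵢe^(−Eᵢ/kT) = 5·e^(−0) + 1·e^(−3.39658) + 3·e^(−4.59482) = 5.00000 + 0.0334876 + 0.0303121 = 5.06380.

Z = 5.064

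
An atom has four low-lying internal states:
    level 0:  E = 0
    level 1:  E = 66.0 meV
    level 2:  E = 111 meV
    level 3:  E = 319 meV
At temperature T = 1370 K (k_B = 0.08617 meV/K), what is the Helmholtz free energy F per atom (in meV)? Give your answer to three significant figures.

k_BT = 0.08617 × 1370 K = 118.05 meV.
Eᵢ/kT = 0, 0.55909, 0.94028, 2.7022.
Z = Σ e^(−Eᵢ/kT) = e^(−0) + e^(−0.55909) + e^(−0.94028) + e^(−2.7022) = 1.0000 + 0.57173 + 0.39052 + 0.067058 = 2.0293.
F = −kT ln Z = −118.05 × ln(2.0293) = −118.05 × 0.70769 = -83.5 meV.

-83.5 meV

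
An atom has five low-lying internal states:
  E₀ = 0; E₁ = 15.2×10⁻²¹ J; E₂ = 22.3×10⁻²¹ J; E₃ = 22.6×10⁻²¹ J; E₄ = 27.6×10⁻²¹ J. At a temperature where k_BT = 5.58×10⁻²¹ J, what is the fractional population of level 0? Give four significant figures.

Eᵢ/kT = 0, 2.72401, 3.99642, 4.05018, 4.94624.
Z = Σ e^(−Eᵢ/kT) = e^(−0) + e^(−2.72401) + e^(−3.99642) + e^(−4.05018) + e^(−4.94624) = 1.00000 + 0.0656111 + 0.0183813 + 0.0174192 + 0.00711009 = 1.10852.
P₀ = e^(−E₀/kT) / Z = 1.00000/1.10852 = 0.9021.

0.9021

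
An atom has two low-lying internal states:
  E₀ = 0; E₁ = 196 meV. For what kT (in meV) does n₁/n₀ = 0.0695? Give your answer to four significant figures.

73.51 meV

n₁/n₀ = exp[−(E₁−E₀)/kT] = 0.0695.
⇒ (E₁−E₀)/kT = ln(1/0.0695) = ln(14.3885) = 2.66643.
kT = 196 meV / 2.66643 = 73.51 meV.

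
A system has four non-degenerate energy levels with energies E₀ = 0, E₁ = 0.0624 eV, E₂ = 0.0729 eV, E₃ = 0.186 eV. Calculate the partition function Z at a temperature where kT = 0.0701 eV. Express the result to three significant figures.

Eᵢ/kT = 0, 0.89016, 1.0399, 2.6534.
Z = Σ e^(−Eᵢ/kT) = e^(−0) + e^(−0.89016) + e^(−1.0399) + e^(−2.6534) = 1.0000 + 0.41059 + 0.35349 + 0.070411 = 1.8345.

Z = 1.83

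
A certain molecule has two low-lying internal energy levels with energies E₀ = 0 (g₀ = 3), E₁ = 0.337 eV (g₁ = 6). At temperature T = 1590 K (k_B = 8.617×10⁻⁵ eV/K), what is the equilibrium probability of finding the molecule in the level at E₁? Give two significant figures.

k_BT = 8.617×10⁻⁵ × 1590 K = 0.1370 eV.
Eᵢ/kT = 0, 2.460.
Z = Σ gᵢe^(−Eᵢ/kT) = 3·e^(−0) + 6·e^(−2.460) = 3.000 + 0.5126 = 3.513.
P₁ = g₁ e^(−E₁/kT) / Z = 0.5126/3.513 = 0.15.

0.15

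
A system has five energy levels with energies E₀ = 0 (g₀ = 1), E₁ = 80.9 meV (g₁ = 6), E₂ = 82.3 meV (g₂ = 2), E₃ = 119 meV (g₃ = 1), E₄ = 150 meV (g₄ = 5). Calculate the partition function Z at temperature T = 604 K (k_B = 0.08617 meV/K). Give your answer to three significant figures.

k_BT = 0.08617 × 604 K = 52.047 meV.
Eᵢ/kT = 0, 1.5544, 1.5813, 2.2864, 2.8820.
Z = Σ gᵢe^(−Eᵢ/kT) = 1·e^(−0) + 6·e^(−1.5544) + 2·e^(−1.5813) + 1·e^(−2.2864) + 5·e^(−2.8820) = 1.0000 + 1.2679 + 0.41142 + 0.10163 + 0.28011 = 3.0611.

Z = 3.06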